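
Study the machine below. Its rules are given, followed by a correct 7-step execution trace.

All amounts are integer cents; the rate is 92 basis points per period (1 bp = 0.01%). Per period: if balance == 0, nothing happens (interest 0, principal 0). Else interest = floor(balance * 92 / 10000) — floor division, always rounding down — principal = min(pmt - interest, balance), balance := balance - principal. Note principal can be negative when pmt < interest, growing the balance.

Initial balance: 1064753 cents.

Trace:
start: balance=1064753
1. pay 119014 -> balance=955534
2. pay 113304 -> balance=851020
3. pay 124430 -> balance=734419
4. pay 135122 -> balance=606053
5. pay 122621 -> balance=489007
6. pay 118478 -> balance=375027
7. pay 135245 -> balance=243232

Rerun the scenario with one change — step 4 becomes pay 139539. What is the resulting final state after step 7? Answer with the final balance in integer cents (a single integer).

(re-executing from step 4 with the substitution; state before step 4: balance=734419)
4. pay 139539 -> balance=601636
5. pay 122621 -> balance=484550
6. pay 118478 -> balance=370529
7. pay 135245 -> balance=238692

238692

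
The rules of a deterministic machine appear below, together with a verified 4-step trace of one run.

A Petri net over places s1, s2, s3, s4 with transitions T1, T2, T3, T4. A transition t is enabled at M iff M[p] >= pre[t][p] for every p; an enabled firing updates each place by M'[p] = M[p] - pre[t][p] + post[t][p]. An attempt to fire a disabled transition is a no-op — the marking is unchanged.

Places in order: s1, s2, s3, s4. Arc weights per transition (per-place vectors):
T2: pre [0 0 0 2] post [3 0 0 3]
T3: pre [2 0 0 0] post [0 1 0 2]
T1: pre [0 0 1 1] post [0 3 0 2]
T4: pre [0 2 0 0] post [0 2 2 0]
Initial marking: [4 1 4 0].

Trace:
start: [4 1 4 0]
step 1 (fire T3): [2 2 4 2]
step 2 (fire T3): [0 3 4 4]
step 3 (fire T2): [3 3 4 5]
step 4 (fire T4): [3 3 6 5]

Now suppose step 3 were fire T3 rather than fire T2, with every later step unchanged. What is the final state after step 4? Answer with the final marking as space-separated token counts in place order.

0 3 6 4

(re-executing from step 3 with the substitution; state before step 3: [0 3 4 4])
step 3 (fire T3): [0 3 4 4]
step 4 (fire T4): [0 3 6 4]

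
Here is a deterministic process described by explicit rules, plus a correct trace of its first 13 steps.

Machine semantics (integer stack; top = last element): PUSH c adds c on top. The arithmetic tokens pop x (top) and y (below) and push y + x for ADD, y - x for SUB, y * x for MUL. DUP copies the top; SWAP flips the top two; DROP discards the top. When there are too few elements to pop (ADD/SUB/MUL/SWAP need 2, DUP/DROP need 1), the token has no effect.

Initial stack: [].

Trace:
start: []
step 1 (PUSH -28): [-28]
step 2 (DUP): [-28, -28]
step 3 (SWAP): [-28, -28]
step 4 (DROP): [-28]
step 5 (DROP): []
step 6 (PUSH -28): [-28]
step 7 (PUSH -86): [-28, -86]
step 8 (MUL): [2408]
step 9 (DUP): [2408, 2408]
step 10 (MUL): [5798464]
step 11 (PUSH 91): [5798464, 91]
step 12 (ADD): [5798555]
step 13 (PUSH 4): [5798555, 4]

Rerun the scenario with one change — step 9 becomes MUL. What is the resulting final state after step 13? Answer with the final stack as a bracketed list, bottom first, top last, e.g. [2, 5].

(re-executing from step 9 with the substitution; state before step 9: [2408])
step 9 (MUL): [2408]
step 10 (MUL): [2408]
step 11 (PUSH 91): [2408, 91]
step 12 (ADD): [2499]
step 13 (PUSH 4): [2499, 4]

[2499, 4]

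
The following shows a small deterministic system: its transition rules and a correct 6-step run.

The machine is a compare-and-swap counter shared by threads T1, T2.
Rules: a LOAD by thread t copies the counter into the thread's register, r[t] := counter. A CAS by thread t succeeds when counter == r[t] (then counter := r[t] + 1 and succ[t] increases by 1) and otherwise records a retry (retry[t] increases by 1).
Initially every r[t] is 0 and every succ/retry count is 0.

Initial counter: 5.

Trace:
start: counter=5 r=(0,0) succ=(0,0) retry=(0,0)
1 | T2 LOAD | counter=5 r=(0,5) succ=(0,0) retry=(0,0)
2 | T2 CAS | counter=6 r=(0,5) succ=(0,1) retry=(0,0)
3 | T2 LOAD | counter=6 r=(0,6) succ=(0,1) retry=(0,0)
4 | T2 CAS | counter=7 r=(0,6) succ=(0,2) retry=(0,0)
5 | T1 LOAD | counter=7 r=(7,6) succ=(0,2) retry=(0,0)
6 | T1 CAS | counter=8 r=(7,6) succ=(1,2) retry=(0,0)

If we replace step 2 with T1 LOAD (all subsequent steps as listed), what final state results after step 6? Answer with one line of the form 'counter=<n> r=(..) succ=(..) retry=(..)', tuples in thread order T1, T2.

counter=7 r=(6,5) succ=(1,1) retry=(0,0)

(re-executing from step 2 with the substitution; state before step 2: counter=5 r=(0,5) succ=(0,0) retry=(0,0))
2 | T1 LOAD | counter=5 r=(5,5) succ=(0,0) retry=(0,0)
3 | T2 LOAD | counter=5 r=(5,5) succ=(0,0) retry=(0,0)
4 | T2 CAS | counter=6 r=(5,5) succ=(0,1) retry=(0,0)
5 | T1 LOAD | counter=6 r=(6,5) succ=(0,1) retry=(0,0)
6 | T1 CAS | counter=7 r=(6,5) succ=(1,1) retry=(0,0)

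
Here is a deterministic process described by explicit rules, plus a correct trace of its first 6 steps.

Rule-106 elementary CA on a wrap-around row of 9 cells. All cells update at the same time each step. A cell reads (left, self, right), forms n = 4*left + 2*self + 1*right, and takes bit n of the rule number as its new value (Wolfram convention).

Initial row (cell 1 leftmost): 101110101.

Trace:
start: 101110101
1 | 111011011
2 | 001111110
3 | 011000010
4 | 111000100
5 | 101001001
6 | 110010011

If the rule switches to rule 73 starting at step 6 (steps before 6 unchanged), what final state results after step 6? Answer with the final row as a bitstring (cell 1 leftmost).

100000001

(re-executing step 6 under rule 73; state before step 6: 101001001)
6 | 100000001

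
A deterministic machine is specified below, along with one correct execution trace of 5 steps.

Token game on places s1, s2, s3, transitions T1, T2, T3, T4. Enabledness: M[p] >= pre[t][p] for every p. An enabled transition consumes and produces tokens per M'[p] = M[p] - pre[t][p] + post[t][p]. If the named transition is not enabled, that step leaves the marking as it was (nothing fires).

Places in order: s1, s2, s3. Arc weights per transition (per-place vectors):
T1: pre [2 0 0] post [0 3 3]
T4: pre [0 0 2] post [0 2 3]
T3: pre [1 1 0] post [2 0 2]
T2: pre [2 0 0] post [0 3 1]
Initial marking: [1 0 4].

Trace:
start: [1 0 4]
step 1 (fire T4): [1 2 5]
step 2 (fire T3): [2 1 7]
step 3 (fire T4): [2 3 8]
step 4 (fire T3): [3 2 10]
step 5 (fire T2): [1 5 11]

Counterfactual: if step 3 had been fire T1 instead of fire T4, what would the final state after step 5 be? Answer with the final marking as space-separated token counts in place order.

0 4 10

(re-executing from step 3 with the substitution; state before step 3: [2 1 7])
step 3 (fire T1): [0 4 10]
step 4 (fire T3): [0 4 10]
step 5 (fire T2): [0 4 10]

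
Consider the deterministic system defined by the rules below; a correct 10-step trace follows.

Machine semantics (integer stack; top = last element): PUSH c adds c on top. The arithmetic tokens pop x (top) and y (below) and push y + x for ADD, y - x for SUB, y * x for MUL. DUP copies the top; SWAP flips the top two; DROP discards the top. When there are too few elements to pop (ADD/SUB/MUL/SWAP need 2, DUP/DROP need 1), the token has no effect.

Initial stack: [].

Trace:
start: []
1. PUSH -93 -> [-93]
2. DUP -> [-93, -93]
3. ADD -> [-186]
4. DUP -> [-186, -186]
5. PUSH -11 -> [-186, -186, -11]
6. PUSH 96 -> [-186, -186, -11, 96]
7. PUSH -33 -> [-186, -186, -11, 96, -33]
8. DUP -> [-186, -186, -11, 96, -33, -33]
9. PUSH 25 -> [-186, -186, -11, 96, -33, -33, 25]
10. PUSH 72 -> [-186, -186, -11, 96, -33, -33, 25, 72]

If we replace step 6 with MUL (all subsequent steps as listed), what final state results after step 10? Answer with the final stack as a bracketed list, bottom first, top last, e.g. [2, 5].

(re-executing from step 6 with the substitution; state before step 6: [-186, -186, -11])
6. MUL -> [-186, 2046]
7. PUSH -33 -> [-186, 2046, -33]
8. DUP -> [-186, 2046, -33, -33]
9. PUSH 25 -> [-186, 2046, -33, -33, 25]
10. PUSH 72 -> [-186, 2046, -33, -33, 25, 72]

[-186, 2046, -33, -33, 25, 72]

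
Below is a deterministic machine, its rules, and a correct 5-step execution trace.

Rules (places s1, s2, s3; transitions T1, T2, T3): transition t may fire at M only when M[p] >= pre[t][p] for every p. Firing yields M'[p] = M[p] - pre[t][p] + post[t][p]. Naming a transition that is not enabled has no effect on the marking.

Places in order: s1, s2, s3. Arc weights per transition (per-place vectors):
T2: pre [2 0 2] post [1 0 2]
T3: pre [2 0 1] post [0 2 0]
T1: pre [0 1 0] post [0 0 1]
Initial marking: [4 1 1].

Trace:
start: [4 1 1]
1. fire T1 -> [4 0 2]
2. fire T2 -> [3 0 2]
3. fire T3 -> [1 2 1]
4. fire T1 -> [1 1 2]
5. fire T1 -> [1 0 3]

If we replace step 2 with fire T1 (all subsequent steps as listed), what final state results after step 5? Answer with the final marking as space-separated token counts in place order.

(re-executing from step 2 with the substitution; state before step 2: [4 0 2])
2. fire T1 -> [4 0 2]
3. fire T3 -> [2 2 1]
4. fire T1 -> [2 1 2]
5. fire T1 -> [2 0 3]

2 0 3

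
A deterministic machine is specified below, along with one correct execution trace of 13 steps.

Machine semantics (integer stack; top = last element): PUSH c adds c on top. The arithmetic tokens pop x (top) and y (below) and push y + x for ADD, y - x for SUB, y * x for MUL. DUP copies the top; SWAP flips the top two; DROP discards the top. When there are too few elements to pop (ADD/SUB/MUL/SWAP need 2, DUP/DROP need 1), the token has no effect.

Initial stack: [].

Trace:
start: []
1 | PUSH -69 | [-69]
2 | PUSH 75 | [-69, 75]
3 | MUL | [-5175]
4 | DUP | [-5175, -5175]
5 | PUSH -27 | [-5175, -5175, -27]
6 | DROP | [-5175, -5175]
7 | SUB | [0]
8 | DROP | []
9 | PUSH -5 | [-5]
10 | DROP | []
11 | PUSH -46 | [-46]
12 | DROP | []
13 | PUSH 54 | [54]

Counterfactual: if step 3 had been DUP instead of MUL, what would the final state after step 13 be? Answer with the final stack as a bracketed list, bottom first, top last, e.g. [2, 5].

(re-executing from step 3 with the substitution; state before step 3: [-69, 75])
3 | DUP | [-69, 75, 75]
4 | DUP | [-69, 75, 75, 75]
5 | PUSH -27 | [-69, 75, 75, 75, -27]
6 | DROP | [-69, 75, 75, 75]
7 | SUB | [-69, 75, 0]
8 | DROP | [-69, 75]
9 | PUSH -5 | [-69, 75, -5]
10 | DROP | [-69, 75]
11 | PUSH -46 | [-69, 75, -46]
12 | DROP | [-69, 75]
13 | PUSH 54 | [-69, 75, 54]

[-69, 75, 54]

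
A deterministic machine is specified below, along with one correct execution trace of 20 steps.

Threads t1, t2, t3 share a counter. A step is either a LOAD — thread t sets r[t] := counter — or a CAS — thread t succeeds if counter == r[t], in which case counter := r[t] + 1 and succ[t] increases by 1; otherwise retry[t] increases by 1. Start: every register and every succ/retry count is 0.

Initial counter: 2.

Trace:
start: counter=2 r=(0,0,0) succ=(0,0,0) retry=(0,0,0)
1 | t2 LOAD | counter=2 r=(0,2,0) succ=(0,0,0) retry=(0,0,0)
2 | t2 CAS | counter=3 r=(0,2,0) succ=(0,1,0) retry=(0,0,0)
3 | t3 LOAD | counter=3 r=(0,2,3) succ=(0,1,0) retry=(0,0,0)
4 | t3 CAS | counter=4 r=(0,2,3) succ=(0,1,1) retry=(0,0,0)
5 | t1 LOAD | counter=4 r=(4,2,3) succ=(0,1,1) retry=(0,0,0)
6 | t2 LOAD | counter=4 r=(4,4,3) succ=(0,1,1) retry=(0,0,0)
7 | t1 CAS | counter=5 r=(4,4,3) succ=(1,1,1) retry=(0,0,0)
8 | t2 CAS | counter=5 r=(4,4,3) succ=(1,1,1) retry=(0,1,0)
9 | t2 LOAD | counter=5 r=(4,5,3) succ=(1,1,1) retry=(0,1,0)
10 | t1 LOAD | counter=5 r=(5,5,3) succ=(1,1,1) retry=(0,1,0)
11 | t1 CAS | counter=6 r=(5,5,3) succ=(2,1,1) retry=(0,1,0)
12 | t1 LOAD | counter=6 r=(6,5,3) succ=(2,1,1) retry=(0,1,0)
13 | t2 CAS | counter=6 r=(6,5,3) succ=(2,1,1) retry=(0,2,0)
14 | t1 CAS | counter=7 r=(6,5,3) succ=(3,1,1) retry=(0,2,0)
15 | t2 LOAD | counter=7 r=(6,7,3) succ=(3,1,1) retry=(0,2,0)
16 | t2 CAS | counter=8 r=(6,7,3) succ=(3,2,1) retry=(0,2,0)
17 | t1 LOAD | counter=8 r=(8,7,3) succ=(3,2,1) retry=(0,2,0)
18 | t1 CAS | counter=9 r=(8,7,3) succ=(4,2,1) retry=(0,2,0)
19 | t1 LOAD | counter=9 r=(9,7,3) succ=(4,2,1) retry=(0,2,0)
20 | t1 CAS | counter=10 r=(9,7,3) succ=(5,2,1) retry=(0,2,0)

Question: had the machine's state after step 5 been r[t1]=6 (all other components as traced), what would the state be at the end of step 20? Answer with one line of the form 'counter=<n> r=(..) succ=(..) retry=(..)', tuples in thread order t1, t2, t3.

state after step 5 := counter=4 r=(6,2,3) succ=(0,1,1) retry=(0,0,0)
6 | t2 LOAD | counter=4 r=(6,4,3) succ=(0,1,1) retry=(0,0,0)
7 | t1 CAS | counter=4 r=(6,4,3) succ=(0,1,1) retry=(1,0,0)
8 | t2 CAS | counter=5 r=(6,4,3) succ=(0,2,1) retry=(1,0,0)
9 | t2 LOAD | counter=5 r=(6,5,3) succ=(0,2,1) retry=(1,0,0)
10 | t1 LOAD | counter=5 r=(5,5,3) succ=(0,2,1) retry=(1,0,0)
11 | t1 CAS | counter=6 r=(5,5,3) succ=(1,2,1) retry=(1,0,0)
12 | t1 LOAD | counter=6 r=(6,5,3) succ=(1,2,1) retry=(1,0,0)
13 | t2 CAS | counter=6 r=(6,5,3) succ=(1,2,1) retry=(1,1,0)
14 | t1 CAS | counter=7 r=(6,5,3) succ=(2,2,1) retry=(1,1,0)
15 | t2 LOAD | counter=7 r=(6,7,3) succ=(2,2,1) retry=(1,1,0)
16 | t2 CAS | counter=8 r=(6,7,3) succ=(2,3,1) retry=(1,1,0)
17 | t1 LOAD | counter=8 r=(8,7,3) succ=(2,3,1) retry=(1,1,0)
18 | t1 CAS | counter=9 r=(8,7,3) succ=(3,3,1) retry=(1,1,0)
19 | t1 LOAD | counter=9 r=(9,7,3) succ=(3,3,1) retry=(1,1,0)
20 | t1 CAS | counter=10 r=(9,7,3) succ=(4,3,1) retry=(1,1,0)

counter=10 r=(9,7,3) succ=(4,3,1) retry=(1,1,0)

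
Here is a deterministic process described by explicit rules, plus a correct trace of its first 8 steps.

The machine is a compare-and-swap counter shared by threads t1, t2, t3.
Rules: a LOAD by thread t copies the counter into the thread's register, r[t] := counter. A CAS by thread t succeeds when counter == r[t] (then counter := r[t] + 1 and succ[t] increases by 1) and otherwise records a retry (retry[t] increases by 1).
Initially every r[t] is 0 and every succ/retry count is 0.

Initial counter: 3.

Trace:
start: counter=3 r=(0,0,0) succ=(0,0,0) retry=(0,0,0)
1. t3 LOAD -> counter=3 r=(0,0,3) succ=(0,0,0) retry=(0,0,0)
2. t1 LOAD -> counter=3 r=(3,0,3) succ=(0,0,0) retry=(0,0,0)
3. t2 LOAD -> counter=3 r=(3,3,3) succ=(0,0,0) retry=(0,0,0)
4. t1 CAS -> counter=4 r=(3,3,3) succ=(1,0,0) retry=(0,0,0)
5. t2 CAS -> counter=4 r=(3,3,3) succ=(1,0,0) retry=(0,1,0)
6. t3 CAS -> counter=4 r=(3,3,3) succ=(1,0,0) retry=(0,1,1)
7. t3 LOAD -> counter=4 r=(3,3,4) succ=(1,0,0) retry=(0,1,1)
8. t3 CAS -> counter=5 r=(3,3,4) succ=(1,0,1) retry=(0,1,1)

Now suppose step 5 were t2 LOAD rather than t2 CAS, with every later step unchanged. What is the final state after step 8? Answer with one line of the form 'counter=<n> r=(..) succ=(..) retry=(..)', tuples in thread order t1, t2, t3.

counter=5 r=(3,4,4) succ=(1,0,1) retry=(0,0,1)

(re-executing from step 5 with the substitution; state before step 5: counter=4 r=(3,3,3) succ=(1,0,0) retry=(0,0,0))
5. t2 LOAD -> counter=4 r=(3,4,3) succ=(1,0,0) retry=(0,0,0)
6. t3 CAS -> counter=4 r=(3,4,3) succ=(1,0,0) retry=(0,0,1)
7. t3 LOAD -> counter=4 r=(3,4,4) succ=(1,0,0) retry=(0,0,1)
8. t3 CAS -> counter=5 r=(3,4,4) succ=(1,0,1) retry=(0,0,1)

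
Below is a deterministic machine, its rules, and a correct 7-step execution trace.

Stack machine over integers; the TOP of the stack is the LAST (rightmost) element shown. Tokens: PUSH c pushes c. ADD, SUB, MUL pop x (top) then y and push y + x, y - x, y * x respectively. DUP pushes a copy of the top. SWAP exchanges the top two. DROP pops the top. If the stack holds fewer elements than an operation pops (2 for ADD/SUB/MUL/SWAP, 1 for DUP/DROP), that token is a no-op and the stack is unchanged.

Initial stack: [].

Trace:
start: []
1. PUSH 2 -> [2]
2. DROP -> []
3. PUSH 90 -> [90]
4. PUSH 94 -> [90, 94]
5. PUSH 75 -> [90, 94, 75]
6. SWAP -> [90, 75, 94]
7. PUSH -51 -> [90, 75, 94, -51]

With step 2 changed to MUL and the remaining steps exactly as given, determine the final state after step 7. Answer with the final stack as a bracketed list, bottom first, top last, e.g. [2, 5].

(re-executing from step 2 with the substitution; state before step 2: [2])
2. MUL -> [2]
3. PUSH 90 -> [2, 90]
4. PUSH 94 -> [2, 90, 94]
5. PUSH 75 -> [2, 90, 94, 75]
6. SWAP -> [2, 90, 75, 94]
7. PUSH -51 -> [2, 90, 75, 94, -51]

[2, 90, 75, 94, -51]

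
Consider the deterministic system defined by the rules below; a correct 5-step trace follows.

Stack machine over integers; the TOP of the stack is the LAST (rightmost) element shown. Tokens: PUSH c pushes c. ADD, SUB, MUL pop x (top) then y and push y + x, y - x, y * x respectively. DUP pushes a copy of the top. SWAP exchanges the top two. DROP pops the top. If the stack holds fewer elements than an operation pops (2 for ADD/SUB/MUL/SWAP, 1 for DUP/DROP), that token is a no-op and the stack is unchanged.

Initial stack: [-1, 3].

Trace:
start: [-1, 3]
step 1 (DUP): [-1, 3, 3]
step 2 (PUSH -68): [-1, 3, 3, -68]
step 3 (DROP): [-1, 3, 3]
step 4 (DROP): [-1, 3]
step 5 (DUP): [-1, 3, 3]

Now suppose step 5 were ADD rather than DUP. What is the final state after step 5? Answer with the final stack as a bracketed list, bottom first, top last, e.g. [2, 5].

[2]

(re-executing from step 5 with the substitution; state before step 5: [-1, 3])
step 5 (ADD): [2]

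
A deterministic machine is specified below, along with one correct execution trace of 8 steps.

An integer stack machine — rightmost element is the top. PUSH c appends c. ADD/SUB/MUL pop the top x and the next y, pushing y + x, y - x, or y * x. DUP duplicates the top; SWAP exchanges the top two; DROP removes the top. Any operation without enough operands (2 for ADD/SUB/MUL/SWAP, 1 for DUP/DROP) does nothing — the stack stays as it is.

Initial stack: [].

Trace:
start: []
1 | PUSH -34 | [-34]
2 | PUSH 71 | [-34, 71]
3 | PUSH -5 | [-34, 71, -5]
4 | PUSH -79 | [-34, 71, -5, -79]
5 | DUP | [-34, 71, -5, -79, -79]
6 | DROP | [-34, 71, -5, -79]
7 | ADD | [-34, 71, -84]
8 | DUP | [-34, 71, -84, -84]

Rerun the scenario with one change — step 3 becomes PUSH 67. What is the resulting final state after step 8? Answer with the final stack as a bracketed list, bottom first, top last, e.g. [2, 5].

(re-executing from step 3 with the substitution; state before step 3: [-34, 71])
3 | PUSH 67 | [-34, 71, 67]
4 | PUSH -79 | [-34, 71, 67, -79]
5 | DUP | [-34, 71, 67, -79, -79]
6 | DROP | [-34, 71, 67, -79]
7 | ADD | [-34, 71, -12]
8 | DUP | [-34, 71, -12, -12]

[-34, 71, -12, -12]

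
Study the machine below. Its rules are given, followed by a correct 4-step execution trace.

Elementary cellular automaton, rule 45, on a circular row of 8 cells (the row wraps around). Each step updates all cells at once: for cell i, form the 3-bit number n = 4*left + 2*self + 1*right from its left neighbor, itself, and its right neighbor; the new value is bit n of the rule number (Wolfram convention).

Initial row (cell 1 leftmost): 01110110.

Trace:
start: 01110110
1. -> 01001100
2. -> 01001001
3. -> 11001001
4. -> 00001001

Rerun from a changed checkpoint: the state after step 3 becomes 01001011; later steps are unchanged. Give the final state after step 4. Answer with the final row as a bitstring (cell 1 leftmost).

state after step 3 := 01001011
4. -> 11001110

11001110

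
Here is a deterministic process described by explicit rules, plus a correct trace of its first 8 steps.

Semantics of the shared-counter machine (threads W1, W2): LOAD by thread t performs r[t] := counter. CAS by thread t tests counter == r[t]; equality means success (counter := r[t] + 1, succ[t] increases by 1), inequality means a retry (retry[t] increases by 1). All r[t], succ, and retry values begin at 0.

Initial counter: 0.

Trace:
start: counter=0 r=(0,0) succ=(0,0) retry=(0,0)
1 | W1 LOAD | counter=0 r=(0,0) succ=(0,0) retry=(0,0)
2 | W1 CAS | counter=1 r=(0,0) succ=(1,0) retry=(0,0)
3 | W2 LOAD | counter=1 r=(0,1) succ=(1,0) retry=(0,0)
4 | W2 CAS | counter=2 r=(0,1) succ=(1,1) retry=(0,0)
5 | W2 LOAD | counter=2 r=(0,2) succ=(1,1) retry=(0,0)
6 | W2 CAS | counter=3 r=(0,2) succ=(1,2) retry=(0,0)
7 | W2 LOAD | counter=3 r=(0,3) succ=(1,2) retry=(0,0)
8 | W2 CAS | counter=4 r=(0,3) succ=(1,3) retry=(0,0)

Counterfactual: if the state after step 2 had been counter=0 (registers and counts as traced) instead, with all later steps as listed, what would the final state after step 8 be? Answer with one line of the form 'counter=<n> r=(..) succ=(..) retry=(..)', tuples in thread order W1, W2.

state after step 2 := counter=0 r=(0,0) succ=(1,0) retry=(0,0)
3 | W2 LOAD | counter=0 r=(0,0) succ=(1,0) retry=(0,0)
4 | W2 CAS | counter=1 r=(0,0) succ=(1,1) retry=(0,0)
5 | W2 LOAD | counter=1 r=(0,1) succ=(1,1) retry=(0,0)
6 | W2 CAS | counter=2 r=(0,1) succ=(1,2) retry=(0,0)
7 | W2 LOAD | counter=2 r=(0,2) succ=(1,2) retry=(0,0)
8 | W2 CAS | counter=3 r=(0,2) succ=(1,3) retry=(0,0)

counter=3 r=(0,2) succ=(1,3) retry=(0,0)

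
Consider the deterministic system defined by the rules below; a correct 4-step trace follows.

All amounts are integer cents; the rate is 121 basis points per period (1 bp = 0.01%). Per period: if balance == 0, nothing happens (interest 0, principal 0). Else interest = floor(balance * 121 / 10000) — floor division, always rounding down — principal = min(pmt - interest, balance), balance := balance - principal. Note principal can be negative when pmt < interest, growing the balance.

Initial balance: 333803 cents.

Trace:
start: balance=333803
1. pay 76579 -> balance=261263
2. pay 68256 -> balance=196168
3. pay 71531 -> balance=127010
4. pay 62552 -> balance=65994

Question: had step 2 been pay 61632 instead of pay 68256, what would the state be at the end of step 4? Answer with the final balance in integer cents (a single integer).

72779

(re-executing from step 2 with the substitution; state before step 2: balance=261263)
2. pay 61632 -> balance=202792
3. pay 71531 -> balance=133714
4. pay 62552 -> balance=72779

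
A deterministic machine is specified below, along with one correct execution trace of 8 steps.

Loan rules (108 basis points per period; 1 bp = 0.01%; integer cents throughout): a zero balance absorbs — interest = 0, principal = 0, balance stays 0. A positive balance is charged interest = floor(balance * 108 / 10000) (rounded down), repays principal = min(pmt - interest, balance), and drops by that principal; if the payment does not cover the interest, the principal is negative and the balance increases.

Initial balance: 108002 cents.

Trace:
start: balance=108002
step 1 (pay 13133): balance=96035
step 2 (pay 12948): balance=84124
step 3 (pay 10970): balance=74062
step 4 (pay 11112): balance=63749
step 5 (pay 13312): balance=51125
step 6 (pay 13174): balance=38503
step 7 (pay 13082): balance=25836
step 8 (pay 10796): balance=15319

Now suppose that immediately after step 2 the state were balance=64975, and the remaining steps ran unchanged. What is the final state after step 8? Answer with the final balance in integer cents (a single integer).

state after step 2 := balance=64975
step 3 (pay 10970): balance=54706
step 4 (pay 11112): balance=44184
step 5 (pay 13312): balance=31349
step 6 (pay 13174): balance=18513
step 7 (pay 13082): balance=5630
step 8 (pay 10796): balance=0

0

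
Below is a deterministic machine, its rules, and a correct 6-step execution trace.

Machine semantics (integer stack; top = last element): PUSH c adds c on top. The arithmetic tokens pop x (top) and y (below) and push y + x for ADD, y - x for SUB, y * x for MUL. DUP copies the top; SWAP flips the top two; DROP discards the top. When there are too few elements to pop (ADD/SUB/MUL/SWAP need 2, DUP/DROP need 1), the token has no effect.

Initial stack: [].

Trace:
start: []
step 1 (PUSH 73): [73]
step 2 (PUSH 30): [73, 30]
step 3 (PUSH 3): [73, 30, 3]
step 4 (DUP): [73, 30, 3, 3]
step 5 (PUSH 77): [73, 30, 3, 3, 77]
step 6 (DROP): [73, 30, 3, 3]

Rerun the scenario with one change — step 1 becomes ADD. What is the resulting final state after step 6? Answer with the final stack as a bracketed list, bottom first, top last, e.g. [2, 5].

[30, 3, 3]

(re-executing from step 1 with the substitution; state before step 1: [])
step 1 (ADD): []
step 2 (PUSH 30): [30]
step 3 (PUSH 3): [30, 3]
step 4 (DUP): [30, 3, 3]
step 5 (PUSH 77): [30, 3, 3, 77]
step 6 (DROP): [30, 3, 3]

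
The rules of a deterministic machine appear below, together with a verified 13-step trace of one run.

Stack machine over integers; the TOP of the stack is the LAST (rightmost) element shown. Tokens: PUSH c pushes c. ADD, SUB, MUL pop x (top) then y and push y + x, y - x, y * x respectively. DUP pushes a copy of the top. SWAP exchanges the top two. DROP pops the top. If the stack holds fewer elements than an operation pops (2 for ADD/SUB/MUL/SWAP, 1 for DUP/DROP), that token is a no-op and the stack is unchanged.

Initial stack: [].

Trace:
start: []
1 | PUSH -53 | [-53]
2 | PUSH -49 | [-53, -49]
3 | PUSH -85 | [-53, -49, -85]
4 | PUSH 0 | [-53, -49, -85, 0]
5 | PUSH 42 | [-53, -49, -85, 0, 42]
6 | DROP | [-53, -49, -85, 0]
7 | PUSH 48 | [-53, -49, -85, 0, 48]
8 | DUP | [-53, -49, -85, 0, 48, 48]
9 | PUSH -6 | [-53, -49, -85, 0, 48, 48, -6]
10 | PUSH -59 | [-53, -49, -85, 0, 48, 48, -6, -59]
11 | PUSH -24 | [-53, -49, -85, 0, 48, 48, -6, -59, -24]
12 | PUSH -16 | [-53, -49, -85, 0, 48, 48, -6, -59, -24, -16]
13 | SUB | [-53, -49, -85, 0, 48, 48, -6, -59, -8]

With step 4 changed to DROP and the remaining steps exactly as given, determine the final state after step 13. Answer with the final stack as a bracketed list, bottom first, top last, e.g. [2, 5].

[-53, -49, 48, 48, -6, -59, -8]

(re-executing from step 4 with the substitution; state before step 4: [-53, -49, -85])
4 | DROP | [-53, -49]
5 | PUSH 42 | [-53, -49, 42]
6 | DROP | [-53, -49]
7 | PUSH 48 | [-53, -49, 48]
8 | DUP | [-53, -49, 48, 48]
9 | PUSH -6 | [-53, -49, 48, 48, -6]
10 | PUSH -59 | [-53, -49, 48, 48, -6, -59]
11 | PUSH -24 | [-53, -49, 48, 48, -6, -59, -24]
12 | PUSH -16 | [-53, -49, 48, 48, -6, -59, -24, -16]
13 | SUB | [-53, -49, 48, 48, -6, -59, -8]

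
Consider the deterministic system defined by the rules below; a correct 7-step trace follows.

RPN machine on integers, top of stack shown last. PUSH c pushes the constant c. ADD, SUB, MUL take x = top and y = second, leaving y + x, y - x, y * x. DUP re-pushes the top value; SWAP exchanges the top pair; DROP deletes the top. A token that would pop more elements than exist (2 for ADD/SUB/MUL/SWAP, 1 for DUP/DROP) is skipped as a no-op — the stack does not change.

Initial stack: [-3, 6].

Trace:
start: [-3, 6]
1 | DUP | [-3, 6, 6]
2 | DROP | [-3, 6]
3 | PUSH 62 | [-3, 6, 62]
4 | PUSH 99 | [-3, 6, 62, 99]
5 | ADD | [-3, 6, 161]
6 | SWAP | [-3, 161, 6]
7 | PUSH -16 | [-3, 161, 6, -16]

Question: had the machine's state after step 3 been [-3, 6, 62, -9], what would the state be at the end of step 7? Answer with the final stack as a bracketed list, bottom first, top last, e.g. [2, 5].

[-3, 6, 90, 62, -16]

state after step 3 := [-3, 6, 62, -9]
4 | PUSH 99 | [-3, 6, 62, -9, 99]
5 | ADD | [-3, 6, 62, 90]
6 | SWAP | [-3, 6, 90, 62]
7 | PUSH -16 | [-3, 6, 90, 62, -16]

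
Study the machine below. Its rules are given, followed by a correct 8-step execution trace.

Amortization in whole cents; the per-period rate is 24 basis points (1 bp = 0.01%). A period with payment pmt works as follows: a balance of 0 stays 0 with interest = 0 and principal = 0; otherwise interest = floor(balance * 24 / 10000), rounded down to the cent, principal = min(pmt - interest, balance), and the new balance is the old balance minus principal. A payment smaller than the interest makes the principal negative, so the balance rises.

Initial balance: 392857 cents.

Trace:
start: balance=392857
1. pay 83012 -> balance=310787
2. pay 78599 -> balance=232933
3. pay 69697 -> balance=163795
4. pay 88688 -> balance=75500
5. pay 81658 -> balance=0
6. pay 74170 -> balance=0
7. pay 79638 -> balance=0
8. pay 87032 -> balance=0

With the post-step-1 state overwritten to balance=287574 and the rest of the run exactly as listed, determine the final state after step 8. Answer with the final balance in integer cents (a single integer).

0

state after step 1 := balance=287574
2. pay 78599 -> balance=209665
3. pay 69697 -> balance=140471
4. pay 88688 -> balance=52120
5. pay 81658 -> balance=0
6. pay 74170 -> balance=0
7. pay 79638 -> balance=0
8. pay 87032 -> balance=0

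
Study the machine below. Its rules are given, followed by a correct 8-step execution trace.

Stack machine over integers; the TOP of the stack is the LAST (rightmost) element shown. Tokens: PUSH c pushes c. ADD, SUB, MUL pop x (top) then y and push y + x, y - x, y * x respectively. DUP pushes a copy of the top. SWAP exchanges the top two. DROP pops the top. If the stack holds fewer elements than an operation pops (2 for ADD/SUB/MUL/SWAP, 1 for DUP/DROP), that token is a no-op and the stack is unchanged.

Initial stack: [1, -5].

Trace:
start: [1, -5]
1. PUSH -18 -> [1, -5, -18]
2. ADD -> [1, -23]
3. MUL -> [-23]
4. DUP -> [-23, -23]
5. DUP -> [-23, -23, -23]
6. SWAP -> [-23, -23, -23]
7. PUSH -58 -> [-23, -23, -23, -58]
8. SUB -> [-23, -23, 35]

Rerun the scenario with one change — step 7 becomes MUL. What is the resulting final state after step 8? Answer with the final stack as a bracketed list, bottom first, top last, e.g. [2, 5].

(re-executing from step 7 with the substitution; state before step 7: [-23, -23, -23])
7. MUL -> [-23, 529]
8. SUB -> [-552]

[-552]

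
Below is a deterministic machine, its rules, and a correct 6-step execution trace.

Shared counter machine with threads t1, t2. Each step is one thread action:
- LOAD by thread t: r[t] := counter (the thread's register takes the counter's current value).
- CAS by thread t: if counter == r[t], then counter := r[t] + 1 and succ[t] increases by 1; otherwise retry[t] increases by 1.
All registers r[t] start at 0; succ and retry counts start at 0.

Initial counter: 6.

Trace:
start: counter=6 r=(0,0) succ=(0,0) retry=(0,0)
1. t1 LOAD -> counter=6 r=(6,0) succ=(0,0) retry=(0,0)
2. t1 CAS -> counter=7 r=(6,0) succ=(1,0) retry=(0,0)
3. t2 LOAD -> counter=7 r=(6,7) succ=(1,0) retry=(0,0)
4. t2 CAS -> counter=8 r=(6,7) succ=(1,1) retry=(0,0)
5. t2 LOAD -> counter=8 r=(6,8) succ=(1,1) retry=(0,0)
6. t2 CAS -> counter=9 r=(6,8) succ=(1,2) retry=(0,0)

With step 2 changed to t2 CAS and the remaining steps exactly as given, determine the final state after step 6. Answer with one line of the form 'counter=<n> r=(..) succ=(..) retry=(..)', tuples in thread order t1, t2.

counter=8 r=(6,7) succ=(0,2) retry=(0,1)

(re-executing from step 2 with the substitution; state before step 2: counter=6 r=(6,0) succ=(0,0) retry=(0,0))
2. t2 CAS -> counter=6 r=(6,0) succ=(0,0) retry=(0,1)
3. t2 LOAD -> counter=6 r=(6,6) succ=(0,0) retry=(0,1)
4. t2 CAS -> counter=7 r=(6,6) succ=(0,1) retry=(0,1)
5. t2 LOAD -> counter=7 r=(6,7) succ=(0,1) retry=(0,1)
6. t2 CAS -> counter=8 r=(6,7) succ=(0,2) retry=(0,1)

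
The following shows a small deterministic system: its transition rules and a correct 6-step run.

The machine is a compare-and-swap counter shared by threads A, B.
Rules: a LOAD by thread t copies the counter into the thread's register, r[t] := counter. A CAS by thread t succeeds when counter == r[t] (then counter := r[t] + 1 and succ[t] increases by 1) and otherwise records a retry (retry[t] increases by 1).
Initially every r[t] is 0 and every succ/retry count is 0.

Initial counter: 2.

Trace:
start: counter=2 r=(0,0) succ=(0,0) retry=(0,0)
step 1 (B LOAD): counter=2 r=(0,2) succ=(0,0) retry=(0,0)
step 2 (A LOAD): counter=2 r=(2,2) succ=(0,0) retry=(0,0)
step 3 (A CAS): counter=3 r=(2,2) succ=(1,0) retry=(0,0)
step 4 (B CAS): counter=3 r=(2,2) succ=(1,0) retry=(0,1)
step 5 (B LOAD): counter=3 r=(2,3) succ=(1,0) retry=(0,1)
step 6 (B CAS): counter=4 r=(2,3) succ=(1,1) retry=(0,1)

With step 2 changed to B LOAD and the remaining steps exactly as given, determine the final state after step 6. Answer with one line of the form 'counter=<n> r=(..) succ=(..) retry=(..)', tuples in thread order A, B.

counter=4 r=(0,3) succ=(0,2) retry=(1,0)

(re-executing from step 2 with the substitution; state before step 2: counter=2 r=(0,2) succ=(0,0) retry=(0,0))
step 2 (B LOAD): counter=2 r=(0,2) succ=(0,0) retry=(0,0)
step 3 (A CAS): counter=2 r=(0,2) succ=(0,0) retry=(1,0)
step 4 (B CAS): counter=3 r=(0,2) succ=(0,1) retry=(1,0)
step 5 (B LOAD): counter=3 r=(0,3) succ=(0,1) retry=(1,0)
step 6 (B CAS): counter=4 r=(0,3) succ=(0,2) retry=(1,0)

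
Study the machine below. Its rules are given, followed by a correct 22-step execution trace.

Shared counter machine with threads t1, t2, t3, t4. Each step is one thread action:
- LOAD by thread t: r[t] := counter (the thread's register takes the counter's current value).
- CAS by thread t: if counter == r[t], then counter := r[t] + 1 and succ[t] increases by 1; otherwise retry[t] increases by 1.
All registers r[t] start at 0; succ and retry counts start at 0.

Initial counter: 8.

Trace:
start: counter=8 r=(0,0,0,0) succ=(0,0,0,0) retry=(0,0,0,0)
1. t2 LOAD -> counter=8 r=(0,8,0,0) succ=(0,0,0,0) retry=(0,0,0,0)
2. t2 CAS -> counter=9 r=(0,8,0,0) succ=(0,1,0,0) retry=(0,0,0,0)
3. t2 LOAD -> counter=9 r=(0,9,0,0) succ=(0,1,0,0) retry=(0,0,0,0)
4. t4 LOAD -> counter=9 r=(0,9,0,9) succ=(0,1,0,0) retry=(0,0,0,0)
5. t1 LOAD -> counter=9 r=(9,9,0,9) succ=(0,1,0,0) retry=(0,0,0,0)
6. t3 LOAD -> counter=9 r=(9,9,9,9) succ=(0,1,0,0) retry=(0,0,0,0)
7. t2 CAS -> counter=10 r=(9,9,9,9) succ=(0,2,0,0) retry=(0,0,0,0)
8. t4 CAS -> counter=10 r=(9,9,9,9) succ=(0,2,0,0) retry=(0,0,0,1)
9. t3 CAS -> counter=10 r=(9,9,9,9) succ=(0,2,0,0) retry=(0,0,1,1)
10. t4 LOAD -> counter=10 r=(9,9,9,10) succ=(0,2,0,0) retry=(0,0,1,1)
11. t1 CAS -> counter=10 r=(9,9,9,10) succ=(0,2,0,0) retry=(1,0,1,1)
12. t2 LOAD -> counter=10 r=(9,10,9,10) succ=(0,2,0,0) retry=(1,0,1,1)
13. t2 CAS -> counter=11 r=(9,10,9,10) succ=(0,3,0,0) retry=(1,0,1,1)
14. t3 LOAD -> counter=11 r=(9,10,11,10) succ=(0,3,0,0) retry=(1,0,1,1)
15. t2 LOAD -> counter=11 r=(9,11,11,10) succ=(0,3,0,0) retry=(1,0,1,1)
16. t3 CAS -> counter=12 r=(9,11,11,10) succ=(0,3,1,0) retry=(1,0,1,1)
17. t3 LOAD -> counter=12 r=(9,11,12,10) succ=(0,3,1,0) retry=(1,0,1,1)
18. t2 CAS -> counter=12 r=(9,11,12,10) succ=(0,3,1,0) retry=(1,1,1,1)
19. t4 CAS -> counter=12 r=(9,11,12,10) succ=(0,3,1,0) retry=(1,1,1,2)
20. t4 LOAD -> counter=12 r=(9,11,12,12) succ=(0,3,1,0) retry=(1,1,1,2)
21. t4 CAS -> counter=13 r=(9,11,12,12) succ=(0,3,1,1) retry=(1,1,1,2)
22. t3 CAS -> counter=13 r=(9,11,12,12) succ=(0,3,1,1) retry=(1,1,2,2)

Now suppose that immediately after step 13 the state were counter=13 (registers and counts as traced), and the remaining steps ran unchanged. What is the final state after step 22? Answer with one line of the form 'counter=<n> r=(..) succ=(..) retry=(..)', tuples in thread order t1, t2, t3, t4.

counter=15 r=(9,13,14,14) succ=(0,3,1,1) retry=(1,1,2,2)

state after step 13 := counter=13 r=(9,10,9,10) succ=(0,3,0,0) retry=(1,0,1,1)
14. t3 LOAD -> counter=13 r=(9,10,13,10) succ=(0,3,0,0) retry=(1,0,1,1)
15. t2 LOAD -> counter=13 r=(9,13,13,10) succ=(0,3,0,0) retry=(1,0,1,1)
16. t3 CAS -> counter=14 r=(9,13,13,10) succ=(0,3,1,0) retry=(1,0,1,1)
17. t3 LOAD -> counter=14 r=(9,13,14,10) succ=(0,3,1,0) retry=(1,0,1,1)
18. t2 CAS -> counter=14 r=(9,13,14,10) succ=(0,3,1,0) retry=(1,1,1,1)
19. t4 CAS -> counter=14 r=(9,13,14,10) succ=(0,3,1,0) retry=(1,1,1,2)
20. t4 LOAD -> counter=14 r=(9,13,14,14) succ=(0,3,1,0) retry=(1,1,1,2)
21. t4 CAS -> counter=15 r=(9,13,14,14) succ=(0,3,1,1) retry=(1,1,1,2)
22. t3 CAS -> counter=15 r=(9,13,14,14) succ=(0,3,1,1) retry=(1,1,2,2)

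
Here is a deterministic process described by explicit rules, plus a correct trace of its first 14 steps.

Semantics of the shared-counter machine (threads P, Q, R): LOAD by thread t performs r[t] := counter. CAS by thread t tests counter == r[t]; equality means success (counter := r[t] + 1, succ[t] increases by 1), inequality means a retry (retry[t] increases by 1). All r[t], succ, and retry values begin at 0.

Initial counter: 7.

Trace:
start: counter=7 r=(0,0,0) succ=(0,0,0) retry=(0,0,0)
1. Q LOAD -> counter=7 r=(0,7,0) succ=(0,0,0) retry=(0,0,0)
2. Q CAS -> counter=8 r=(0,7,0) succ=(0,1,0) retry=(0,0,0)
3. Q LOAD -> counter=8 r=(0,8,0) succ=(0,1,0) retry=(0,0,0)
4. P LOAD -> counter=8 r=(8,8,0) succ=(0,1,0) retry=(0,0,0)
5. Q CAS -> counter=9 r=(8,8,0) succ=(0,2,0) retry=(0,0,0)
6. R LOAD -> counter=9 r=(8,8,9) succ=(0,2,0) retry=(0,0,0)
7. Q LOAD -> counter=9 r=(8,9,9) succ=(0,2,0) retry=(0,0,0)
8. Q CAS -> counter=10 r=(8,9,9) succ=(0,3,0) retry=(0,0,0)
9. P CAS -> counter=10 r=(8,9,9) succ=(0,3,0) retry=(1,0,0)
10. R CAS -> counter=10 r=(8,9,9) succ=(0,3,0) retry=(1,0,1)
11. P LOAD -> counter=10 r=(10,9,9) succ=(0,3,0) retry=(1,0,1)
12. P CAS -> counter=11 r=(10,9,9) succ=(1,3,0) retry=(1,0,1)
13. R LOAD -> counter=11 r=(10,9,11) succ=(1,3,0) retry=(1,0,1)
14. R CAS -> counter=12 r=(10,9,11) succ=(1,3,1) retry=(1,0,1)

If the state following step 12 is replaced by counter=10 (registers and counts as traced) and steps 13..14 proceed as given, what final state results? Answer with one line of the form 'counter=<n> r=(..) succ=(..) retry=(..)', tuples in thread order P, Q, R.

state after step 12 := counter=10 r=(10,9,9) succ=(1,3,0) retry=(1,0,1)
13. R LOAD -> counter=10 r=(10,9,10) succ=(1,3,0) retry=(1,0,1)
14. R CAS -> counter=11 r=(10,9,10) succ=(1,3,1) retry=(1,0,1)

counter=11 r=(10,9,10) succ=(1,3,1) retry=(1,0,1)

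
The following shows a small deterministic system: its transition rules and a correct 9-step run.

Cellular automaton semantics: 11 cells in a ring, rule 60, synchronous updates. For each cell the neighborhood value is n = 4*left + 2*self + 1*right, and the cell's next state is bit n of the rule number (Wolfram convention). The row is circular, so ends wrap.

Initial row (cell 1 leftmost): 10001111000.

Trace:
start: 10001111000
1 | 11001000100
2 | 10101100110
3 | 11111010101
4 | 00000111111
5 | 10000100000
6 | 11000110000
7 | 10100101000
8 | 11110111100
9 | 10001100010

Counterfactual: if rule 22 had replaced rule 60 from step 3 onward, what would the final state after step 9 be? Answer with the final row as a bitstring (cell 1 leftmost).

(re-executing steps 3..9 under rule 22; state before step 3: 10101100110)
3 | 10100011000
4 | 10110100101
5 | 00000111100
6 | 00001000010
7 | 00011100111
8 | 10100011000
9 | 10110100101

10110100101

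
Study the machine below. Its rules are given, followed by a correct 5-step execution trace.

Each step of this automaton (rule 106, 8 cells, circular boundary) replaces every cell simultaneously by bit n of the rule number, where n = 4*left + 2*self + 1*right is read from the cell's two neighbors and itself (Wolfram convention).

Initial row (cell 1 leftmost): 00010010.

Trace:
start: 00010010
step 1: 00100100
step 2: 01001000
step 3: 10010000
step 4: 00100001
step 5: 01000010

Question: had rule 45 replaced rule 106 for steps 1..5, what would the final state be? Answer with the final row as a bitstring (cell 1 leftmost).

01001110

(re-executing steps 1..5 under rule 45; state before step 1: 00010010)
step 1: 11010010
step 2: 10110011
step 3: 01100010
step 4: 01001010
step 5: 01001110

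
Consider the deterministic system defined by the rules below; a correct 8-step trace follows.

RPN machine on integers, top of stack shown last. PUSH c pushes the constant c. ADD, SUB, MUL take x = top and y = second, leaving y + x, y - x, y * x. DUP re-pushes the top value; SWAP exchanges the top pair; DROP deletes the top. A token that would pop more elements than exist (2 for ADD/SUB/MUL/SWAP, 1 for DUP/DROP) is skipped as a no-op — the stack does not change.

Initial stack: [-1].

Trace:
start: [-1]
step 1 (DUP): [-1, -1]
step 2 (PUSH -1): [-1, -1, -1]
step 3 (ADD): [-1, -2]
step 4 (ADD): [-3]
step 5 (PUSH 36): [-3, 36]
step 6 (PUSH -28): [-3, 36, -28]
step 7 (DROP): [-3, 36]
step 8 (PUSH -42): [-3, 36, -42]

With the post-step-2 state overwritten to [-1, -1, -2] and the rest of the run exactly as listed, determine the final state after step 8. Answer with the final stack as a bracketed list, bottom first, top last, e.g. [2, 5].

[-4, 36, -42]

state after step 2 := [-1, -1, -2]
step 3 (ADD): [-1, -3]
step 4 (ADD): [-4]
step 5 (PUSH 36): [-4, 36]
step 6 (PUSH -28): [-4, 36, -28]
step 7 (DROP): [-4, 36]
step 8 (PUSH -42): [-4, 36, -42]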